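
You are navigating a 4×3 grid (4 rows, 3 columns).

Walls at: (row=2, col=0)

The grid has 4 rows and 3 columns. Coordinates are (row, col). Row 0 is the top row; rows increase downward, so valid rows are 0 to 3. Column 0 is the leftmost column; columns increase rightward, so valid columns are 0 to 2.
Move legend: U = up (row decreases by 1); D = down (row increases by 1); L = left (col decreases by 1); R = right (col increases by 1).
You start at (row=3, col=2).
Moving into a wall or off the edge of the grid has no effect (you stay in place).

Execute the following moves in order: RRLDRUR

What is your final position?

Answer: Final position: (row=2, col=2)

Derivation:
Start: (row=3, col=2)
  R (right): blocked, stay at (row=3, col=2)
  R (right): blocked, stay at (row=3, col=2)
  L (left): (row=3, col=2) -> (row=3, col=1)
  D (down): blocked, stay at (row=3, col=1)
  R (right): (row=3, col=1) -> (row=3, col=2)
  U (up): (row=3, col=2) -> (row=2, col=2)
  R (right): blocked, stay at (row=2, col=2)
Final: (row=2, col=2)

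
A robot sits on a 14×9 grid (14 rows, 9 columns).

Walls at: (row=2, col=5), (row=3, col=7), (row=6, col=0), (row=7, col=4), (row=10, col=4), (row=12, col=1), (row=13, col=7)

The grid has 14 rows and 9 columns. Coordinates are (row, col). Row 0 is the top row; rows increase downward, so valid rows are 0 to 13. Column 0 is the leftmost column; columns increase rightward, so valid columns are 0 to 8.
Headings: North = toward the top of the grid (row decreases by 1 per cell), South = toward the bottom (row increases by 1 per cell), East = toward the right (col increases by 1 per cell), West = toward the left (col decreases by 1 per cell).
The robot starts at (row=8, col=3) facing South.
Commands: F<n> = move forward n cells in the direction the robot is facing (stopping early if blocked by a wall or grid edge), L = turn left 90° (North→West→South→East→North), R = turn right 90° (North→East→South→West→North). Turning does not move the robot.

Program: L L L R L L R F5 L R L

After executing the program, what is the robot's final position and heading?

Start: (row=8, col=3), facing South
  L: turn left, now facing East
  L: turn left, now facing North
  L: turn left, now facing West
  R: turn right, now facing North
  L: turn left, now facing West
  L: turn left, now facing South
  R: turn right, now facing West
  F5: move forward 3/5 (blocked), now at (row=8, col=0)
  L: turn left, now facing South
  R: turn right, now facing West
  L: turn left, now facing South
Final: (row=8, col=0), facing South

Answer: Final position: (row=8, col=0), facing South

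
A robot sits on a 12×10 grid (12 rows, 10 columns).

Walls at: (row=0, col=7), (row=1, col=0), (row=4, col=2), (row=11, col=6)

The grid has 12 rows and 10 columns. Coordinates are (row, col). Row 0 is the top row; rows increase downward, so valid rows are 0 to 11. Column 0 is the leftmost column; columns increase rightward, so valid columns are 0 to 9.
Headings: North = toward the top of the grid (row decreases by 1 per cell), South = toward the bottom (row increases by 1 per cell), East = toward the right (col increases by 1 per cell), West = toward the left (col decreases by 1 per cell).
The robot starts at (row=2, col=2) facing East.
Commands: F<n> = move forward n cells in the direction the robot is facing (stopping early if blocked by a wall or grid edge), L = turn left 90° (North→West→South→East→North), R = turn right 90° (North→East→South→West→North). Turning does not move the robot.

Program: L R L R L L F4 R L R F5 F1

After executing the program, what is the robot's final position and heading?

Answer: Final position: (row=2, col=0), facing North

Derivation:
Start: (row=2, col=2), facing East
  L: turn left, now facing North
  R: turn right, now facing East
  L: turn left, now facing North
  R: turn right, now facing East
  L: turn left, now facing North
  L: turn left, now facing West
  F4: move forward 2/4 (blocked), now at (row=2, col=0)
  R: turn right, now facing North
  L: turn left, now facing West
  R: turn right, now facing North
  F5: move forward 0/5 (blocked), now at (row=2, col=0)
  F1: move forward 0/1 (blocked), now at (row=2, col=0)
Final: (row=2, col=0), facing North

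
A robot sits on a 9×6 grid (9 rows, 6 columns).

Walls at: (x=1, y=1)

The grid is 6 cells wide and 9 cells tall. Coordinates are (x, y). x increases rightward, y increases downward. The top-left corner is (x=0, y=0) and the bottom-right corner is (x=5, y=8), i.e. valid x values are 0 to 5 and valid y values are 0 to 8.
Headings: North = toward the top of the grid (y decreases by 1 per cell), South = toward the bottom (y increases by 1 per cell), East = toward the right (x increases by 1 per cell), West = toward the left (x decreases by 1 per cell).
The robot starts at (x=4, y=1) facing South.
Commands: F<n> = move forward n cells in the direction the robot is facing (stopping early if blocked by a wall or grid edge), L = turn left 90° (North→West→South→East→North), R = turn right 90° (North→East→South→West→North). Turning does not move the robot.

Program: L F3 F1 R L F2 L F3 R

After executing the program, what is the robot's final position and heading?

Answer: Final position: (x=5, y=0), facing East

Derivation:
Start: (x=4, y=1), facing South
  L: turn left, now facing East
  F3: move forward 1/3 (blocked), now at (x=5, y=1)
  F1: move forward 0/1 (blocked), now at (x=5, y=1)
  R: turn right, now facing South
  L: turn left, now facing East
  F2: move forward 0/2 (blocked), now at (x=5, y=1)
  L: turn left, now facing North
  F3: move forward 1/3 (blocked), now at (x=5, y=0)
  R: turn right, now facing East
Final: (x=5, y=0), facing East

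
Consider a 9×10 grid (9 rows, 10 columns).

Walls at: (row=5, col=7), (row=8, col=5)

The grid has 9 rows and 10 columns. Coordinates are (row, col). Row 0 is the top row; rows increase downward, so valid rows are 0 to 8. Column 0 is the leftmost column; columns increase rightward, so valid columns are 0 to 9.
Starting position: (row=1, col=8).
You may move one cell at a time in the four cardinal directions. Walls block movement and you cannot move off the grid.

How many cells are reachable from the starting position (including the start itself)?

Answer: Reachable cells: 88

Derivation:
BFS flood-fill from (row=1, col=8):
  Distance 0: (row=1, col=8)
  Distance 1: (row=0, col=8), (row=1, col=7), (row=1, col=9), (row=2, col=8)
  Distance 2: (row=0, col=7), (row=0, col=9), (row=1, col=6), (row=2, col=7), (row=2, col=9), (row=3, col=8)
  Distance 3: (row=0, col=6), (row=1, col=5), (row=2, col=6), (row=3, col=7), (row=3, col=9), (row=4, col=8)
  Distance 4: (row=0, col=5), (row=1, col=4), (row=2, col=5), (row=3, col=6), (row=4, col=7), (row=4, col=9), (row=5, col=8)
  Distance 5: (row=0, col=4), (row=1, col=3), (row=2, col=4), (row=3, col=5), (row=4, col=6), (row=5, col=9), (row=6, col=8)
  Distance 6: (row=0, col=3), (row=1, col=2), (row=2, col=3), (row=3, col=4), (row=4, col=5), (row=5, col=6), (row=6, col=7), (row=6, col=9), (row=7, col=8)
  Distance 7: (row=0, col=2), (row=1, col=1), (row=2, col=2), (row=3, col=3), (row=4, col=4), (row=5, col=5), (row=6, col=6), (row=7, col=7), (row=7, col=9), (row=8, col=8)
  Distance 8: (row=0, col=1), (row=1, col=0), (row=2, col=1), (row=3, col=2), (row=4, col=3), (row=5, col=4), (row=6, col=5), (row=7, col=6), (row=8, col=7), (row=8, col=9)
  Distance 9: (row=0, col=0), (row=2, col=0), (row=3, col=1), (row=4, col=2), (row=5, col=3), (row=6, col=4), (row=7, col=5), (row=8, col=6)
  Distance 10: (row=3, col=0), (row=4, col=1), (row=5, col=2), (row=6, col=3), (row=7, col=4)
  Distance 11: (row=4, col=0), (row=5, col=1), (row=6, col=2), (row=7, col=3), (row=8, col=4)
  Distance 12: (row=5, col=0), (row=6, col=1), (row=7, col=2), (row=8, col=3)
  Distance 13: (row=6, col=0), (row=7, col=1), (row=8, col=2)
  Distance 14: (row=7, col=0), (row=8, col=1)
  Distance 15: (row=8, col=0)
Total reachable: 88 (grid has 88 open cells total)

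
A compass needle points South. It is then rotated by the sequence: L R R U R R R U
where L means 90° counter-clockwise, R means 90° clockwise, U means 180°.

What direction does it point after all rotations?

Answer: Final heading: South

Derivation:
Start: South
  L (left (90° counter-clockwise)) -> East
  R (right (90° clockwise)) -> South
  R (right (90° clockwise)) -> West
  U (U-turn (180°)) -> East
  R (right (90° clockwise)) -> South
  R (right (90° clockwise)) -> West
  R (right (90° clockwise)) -> North
  U (U-turn (180°)) -> South
Final: South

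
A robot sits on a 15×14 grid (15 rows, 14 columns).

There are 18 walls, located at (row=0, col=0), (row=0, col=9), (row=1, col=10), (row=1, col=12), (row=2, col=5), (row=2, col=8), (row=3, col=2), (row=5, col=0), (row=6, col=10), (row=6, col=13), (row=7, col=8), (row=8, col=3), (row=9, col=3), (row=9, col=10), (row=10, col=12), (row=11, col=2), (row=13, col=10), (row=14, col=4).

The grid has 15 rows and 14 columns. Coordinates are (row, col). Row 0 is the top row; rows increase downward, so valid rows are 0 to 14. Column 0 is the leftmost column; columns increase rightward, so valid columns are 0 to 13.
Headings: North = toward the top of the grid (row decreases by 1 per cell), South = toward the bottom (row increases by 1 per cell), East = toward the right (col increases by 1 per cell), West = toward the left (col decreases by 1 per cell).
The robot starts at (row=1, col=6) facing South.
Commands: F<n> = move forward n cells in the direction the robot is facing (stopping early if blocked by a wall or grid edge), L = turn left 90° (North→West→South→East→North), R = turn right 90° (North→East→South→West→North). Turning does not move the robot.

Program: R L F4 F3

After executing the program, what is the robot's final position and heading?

Start: (row=1, col=6), facing South
  R: turn right, now facing West
  L: turn left, now facing South
  F4: move forward 4, now at (row=5, col=6)
  F3: move forward 3, now at (row=8, col=6)
Final: (row=8, col=6), facing South

Answer: Final position: (row=8, col=6), facing South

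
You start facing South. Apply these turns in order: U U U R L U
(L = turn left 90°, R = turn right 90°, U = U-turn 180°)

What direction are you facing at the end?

Start: South
  U (U-turn (180°)) -> North
  U (U-turn (180°)) -> South
  U (U-turn (180°)) -> North
  R (right (90° clockwise)) -> East
  L (left (90° counter-clockwise)) -> North
  U (U-turn (180°)) -> South
Final: South

Answer: Final heading: South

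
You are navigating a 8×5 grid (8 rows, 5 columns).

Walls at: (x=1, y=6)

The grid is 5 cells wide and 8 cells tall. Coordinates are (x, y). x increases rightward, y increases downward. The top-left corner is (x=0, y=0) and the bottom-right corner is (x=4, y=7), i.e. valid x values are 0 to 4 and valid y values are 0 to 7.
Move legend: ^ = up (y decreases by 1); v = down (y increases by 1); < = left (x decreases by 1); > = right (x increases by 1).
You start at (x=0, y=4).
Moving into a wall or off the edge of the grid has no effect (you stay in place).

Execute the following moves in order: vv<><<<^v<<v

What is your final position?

Answer: Final position: (x=0, y=7)

Derivation:
Start: (x=0, y=4)
  v (down): (x=0, y=4) -> (x=0, y=5)
  v (down): (x=0, y=5) -> (x=0, y=6)
  < (left): blocked, stay at (x=0, y=6)
  > (right): blocked, stay at (x=0, y=6)
  [×3]< (left): blocked, stay at (x=0, y=6)
  ^ (up): (x=0, y=6) -> (x=0, y=5)
  v (down): (x=0, y=5) -> (x=0, y=6)
  < (left): blocked, stay at (x=0, y=6)
  < (left): blocked, stay at (x=0, y=6)
  v (down): (x=0, y=6) -> (x=0, y=7)
Final: (x=0, y=7)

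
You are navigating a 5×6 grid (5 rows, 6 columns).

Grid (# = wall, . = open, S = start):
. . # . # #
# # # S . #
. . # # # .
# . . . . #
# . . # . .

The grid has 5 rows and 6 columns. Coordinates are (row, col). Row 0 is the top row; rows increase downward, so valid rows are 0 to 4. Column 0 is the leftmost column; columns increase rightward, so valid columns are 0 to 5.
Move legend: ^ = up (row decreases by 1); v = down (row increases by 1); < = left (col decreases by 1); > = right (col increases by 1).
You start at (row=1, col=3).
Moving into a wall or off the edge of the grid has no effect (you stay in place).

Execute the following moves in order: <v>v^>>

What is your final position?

Answer: Final position: (row=1, col=4)

Derivation:
Start: (row=1, col=3)
  < (left): blocked, stay at (row=1, col=3)
  v (down): blocked, stay at (row=1, col=3)
  > (right): (row=1, col=3) -> (row=1, col=4)
  v (down): blocked, stay at (row=1, col=4)
  ^ (up): blocked, stay at (row=1, col=4)
  > (right): blocked, stay at (row=1, col=4)
  > (right): blocked, stay at (row=1, col=4)
Final: (row=1, col=4)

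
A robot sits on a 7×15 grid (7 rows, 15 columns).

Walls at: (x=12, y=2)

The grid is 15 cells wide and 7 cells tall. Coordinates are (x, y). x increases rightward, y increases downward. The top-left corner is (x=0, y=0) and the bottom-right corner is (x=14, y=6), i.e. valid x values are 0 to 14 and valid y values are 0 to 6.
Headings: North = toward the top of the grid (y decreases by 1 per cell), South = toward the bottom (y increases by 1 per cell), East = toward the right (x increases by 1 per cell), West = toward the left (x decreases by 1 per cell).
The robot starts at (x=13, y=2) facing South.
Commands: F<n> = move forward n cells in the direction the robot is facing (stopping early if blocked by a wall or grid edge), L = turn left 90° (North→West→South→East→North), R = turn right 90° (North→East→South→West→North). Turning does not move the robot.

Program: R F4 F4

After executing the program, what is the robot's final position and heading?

Start: (x=13, y=2), facing South
  R: turn right, now facing West
  F4: move forward 0/4 (blocked), now at (x=13, y=2)
  F4: move forward 0/4 (blocked), now at (x=13, y=2)
Final: (x=13, y=2), facing West

Answer: Final position: (x=13, y=2), facing West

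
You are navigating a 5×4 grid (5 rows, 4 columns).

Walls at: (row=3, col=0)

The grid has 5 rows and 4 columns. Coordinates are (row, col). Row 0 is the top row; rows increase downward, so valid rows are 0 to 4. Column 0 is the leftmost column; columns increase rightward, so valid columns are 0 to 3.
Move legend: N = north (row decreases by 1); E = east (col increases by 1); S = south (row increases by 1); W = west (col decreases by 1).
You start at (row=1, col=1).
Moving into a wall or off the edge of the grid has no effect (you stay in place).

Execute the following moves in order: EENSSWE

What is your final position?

Start: (row=1, col=1)
  E (east): (row=1, col=1) -> (row=1, col=2)
  E (east): (row=1, col=2) -> (row=1, col=3)
  N (north): (row=1, col=3) -> (row=0, col=3)
  S (south): (row=0, col=3) -> (row=1, col=3)
  S (south): (row=1, col=3) -> (row=2, col=3)
  W (west): (row=2, col=3) -> (row=2, col=2)
  E (east): (row=2, col=2) -> (row=2, col=3)
Final: (row=2, col=3)

Answer: Final position: (row=2, col=3)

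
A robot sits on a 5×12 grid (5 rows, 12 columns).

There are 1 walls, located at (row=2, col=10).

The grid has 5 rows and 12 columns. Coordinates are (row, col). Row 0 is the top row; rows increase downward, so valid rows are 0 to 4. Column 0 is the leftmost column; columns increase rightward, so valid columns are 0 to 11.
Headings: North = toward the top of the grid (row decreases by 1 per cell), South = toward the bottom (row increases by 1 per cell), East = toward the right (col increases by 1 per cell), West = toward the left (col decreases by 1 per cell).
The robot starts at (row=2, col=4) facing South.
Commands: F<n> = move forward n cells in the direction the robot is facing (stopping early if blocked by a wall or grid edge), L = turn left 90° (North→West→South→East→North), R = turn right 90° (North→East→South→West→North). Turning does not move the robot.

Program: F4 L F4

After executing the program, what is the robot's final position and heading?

Start: (row=2, col=4), facing South
  F4: move forward 2/4 (blocked), now at (row=4, col=4)
  L: turn left, now facing East
  F4: move forward 4, now at (row=4, col=8)
Final: (row=4, col=8), facing East

Answer: Final position: (row=4, col=8), facing East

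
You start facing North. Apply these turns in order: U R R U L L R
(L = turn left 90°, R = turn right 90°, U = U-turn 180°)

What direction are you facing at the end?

Answer: Final heading: East

Derivation:
Start: North
  U (U-turn (180°)) -> South
  R (right (90° clockwise)) -> West
  R (right (90° clockwise)) -> North
  U (U-turn (180°)) -> South
  L (left (90° counter-clockwise)) -> East
  L (left (90° counter-clockwise)) -> North
  R (right (90° clockwise)) -> East
Final: East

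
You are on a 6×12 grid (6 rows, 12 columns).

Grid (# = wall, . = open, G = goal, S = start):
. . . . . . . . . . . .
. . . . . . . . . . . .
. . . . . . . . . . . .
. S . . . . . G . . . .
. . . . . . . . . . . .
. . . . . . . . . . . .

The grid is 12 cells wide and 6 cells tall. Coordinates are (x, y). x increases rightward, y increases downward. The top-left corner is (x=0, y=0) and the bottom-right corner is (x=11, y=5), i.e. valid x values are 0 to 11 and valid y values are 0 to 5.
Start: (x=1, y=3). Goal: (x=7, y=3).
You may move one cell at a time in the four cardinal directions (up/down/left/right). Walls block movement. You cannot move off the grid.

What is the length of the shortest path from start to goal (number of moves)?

Answer: Shortest path length: 6

Derivation:
BFS from (x=1, y=3) until reaching (x=7, y=3):
  Distance 0: (x=1, y=3)
  Distance 1: (x=1, y=2), (x=0, y=3), (x=2, y=3), (x=1, y=4)
  Distance 2: (x=1, y=1), (x=0, y=2), (x=2, y=2), (x=3, y=3), (x=0, y=4), (x=2, y=4), (x=1, y=5)
  Distance 3: (x=1, y=0), (x=0, y=1), (x=2, y=1), (x=3, y=2), (x=4, y=3), (x=3, y=4), (x=0, y=5), (x=2, y=5)
  Distance 4: (x=0, y=0), (x=2, y=0), (x=3, y=1), (x=4, y=2), (x=5, y=3), (x=4, y=4), (x=3, y=5)
  Distance 5: (x=3, y=0), (x=4, y=1), (x=5, y=2), (x=6, y=3), (x=5, y=4), (x=4, y=5)
  Distance 6: (x=4, y=0), (x=5, y=1), (x=6, y=2), (x=7, y=3), (x=6, y=4), (x=5, y=5)  <- goal reached here
One shortest path (6 moves): (x=1, y=3) -> (x=2, y=3) -> (x=3, y=3) -> (x=4, y=3) -> (x=5, y=3) -> (x=6, y=3) -> (x=7, y=3)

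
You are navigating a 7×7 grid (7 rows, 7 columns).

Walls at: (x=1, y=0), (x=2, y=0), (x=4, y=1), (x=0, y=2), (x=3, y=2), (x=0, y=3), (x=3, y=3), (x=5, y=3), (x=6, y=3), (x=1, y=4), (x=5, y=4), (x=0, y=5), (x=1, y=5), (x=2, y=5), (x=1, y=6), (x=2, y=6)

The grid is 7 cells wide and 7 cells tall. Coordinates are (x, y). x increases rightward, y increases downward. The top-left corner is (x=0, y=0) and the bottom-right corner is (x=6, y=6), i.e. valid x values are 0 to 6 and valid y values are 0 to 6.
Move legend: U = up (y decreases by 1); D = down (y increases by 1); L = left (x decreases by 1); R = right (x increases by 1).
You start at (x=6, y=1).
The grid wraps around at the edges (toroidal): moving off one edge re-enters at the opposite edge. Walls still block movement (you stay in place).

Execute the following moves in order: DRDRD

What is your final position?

Answer: Final position: (x=6, y=2)

Derivation:
Start: (x=6, y=1)
  D (down): (x=6, y=1) -> (x=6, y=2)
  R (right): blocked, stay at (x=6, y=2)
  D (down): blocked, stay at (x=6, y=2)
  R (right): blocked, stay at (x=6, y=2)
  D (down): blocked, stay at (x=6, y=2)
Final: (x=6, y=2)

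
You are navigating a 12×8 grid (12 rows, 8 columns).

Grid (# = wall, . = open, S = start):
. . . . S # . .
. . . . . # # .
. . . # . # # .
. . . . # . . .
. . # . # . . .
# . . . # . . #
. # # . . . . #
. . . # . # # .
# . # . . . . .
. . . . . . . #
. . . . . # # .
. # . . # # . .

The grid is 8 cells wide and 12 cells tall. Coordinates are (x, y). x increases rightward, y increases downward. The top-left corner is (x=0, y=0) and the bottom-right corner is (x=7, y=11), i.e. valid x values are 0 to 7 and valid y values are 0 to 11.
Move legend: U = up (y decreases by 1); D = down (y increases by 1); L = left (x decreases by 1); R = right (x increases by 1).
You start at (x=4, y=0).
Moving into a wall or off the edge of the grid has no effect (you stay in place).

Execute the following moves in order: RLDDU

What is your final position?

Start: (x=4, y=0)
  R (right): blocked, stay at (x=4, y=0)
  L (left): (x=4, y=0) -> (x=3, y=0)
  D (down): (x=3, y=0) -> (x=3, y=1)
  D (down): blocked, stay at (x=3, y=1)
  U (up): (x=3, y=1) -> (x=3, y=0)
Final: (x=3, y=0)

Answer: Final position: (x=3, y=0)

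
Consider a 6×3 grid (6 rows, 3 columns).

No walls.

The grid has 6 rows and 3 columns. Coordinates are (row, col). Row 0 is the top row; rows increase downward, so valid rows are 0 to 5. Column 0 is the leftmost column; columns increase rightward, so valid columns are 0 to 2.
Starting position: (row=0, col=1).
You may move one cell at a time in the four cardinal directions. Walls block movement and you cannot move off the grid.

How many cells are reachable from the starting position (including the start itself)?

BFS flood-fill from (row=0, col=1):
  Distance 0: (row=0, col=1)
  Distance 1: (row=0, col=0), (row=0, col=2), (row=1, col=1)
  Distance 2: (row=1, col=0), (row=1, col=2), (row=2, col=1)
  Distance 3: (row=2, col=0), (row=2, col=2), (row=3, col=1)
  Distance 4: (row=3, col=0), (row=3, col=2), (row=4, col=1)
  Distance 5: (row=4, col=0), (row=4, col=2), (row=5, col=1)
  Distance 6: (row=5, col=0), (row=5, col=2)
Total reachable: 18 (grid has 18 open cells total)

Answer: Reachable cells: 18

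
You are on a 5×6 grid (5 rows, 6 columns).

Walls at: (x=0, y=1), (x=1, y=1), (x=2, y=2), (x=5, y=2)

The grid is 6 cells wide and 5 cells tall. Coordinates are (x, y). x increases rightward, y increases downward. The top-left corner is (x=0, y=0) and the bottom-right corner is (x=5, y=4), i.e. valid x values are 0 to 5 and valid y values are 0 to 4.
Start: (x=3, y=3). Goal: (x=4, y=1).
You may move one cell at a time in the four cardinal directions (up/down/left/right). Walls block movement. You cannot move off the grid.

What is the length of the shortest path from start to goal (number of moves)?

Answer: Shortest path length: 3

Derivation:
BFS from (x=3, y=3) until reaching (x=4, y=1):
  Distance 0: (x=3, y=3)
  Distance 1: (x=3, y=2), (x=2, y=3), (x=4, y=3), (x=3, y=4)
  Distance 2: (x=3, y=1), (x=4, y=2), (x=1, y=3), (x=5, y=3), (x=2, y=4), (x=4, y=4)
  Distance 3: (x=3, y=0), (x=2, y=1), (x=4, y=1), (x=1, y=2), (x=0, y=3), (x=1, y=4), (x=5, y=4)  <- goal reached here
One shortest path (3 moves): (x=3, y=3) -> (x=4, y=3) -> (x=4, y=2) -> (x=4, y=1)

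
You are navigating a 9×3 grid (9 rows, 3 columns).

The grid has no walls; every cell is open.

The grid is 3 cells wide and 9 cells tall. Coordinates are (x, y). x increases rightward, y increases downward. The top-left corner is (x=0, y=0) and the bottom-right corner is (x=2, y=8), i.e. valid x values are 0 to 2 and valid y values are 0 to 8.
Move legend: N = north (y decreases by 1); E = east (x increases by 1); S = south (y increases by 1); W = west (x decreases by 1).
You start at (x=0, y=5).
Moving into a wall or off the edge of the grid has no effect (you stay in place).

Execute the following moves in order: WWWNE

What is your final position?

Answer: Final position: (x=1, y=4)

Derivation:
Start: (x=0, y=5)
  [×3]W (west): blocked, stay at (x=0, y=5)
  N (north): (x=0, y=5) -> (x=0, y=4)
  E (east): (x=0, y=4) -> (x=1, y=4)
Final: (x=1, y=4)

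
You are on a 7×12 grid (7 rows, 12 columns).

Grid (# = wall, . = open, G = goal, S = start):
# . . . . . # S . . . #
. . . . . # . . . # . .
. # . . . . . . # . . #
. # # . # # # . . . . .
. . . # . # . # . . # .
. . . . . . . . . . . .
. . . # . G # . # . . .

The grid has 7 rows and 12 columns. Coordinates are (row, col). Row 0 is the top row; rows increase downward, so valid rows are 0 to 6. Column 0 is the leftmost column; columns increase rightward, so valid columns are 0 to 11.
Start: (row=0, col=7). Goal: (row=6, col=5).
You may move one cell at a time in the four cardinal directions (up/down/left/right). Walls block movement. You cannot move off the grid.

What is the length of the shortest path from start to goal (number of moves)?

Answer: Shortest path length: 10

Derivation:
BFS from (row=0, col=7) until reaching (row=6, col=5):
  Distance 0: (row=0, col=7)
  Distance 1: (row=0, col=8), (row=1, col=7)
  Distance 2: (row=0, col=9), (row=1, col=6), (row=1, col=8), (row=2, col=7)
  Distance 3: (row=0, col=10), (row=2, col=6), (row=3, col=7)
  Distance 4: (row=1, col=10), (row=2, col=5), (row=3, col=8)
  Distance 5: (row=1, col=11), (row=2, col=4), (row=2, col=10), (row=3, col=9), (row=4, col=8)
  Distance 6: (row=1, col=4), (row=2, col=3), (row=2, col=9), (row=3, col=10), (row=4, col=9), (row=5, col=8)
  Distance 7: (row=0, col=4), (row=1, col=3), (row=2, col=2), (row=3, col=3), (row=3, col=11), (row=5, col=7), (row=5, col=9)
  Distance 8: (row=0, col=3), (row=0, col=5), (row=1, col=2), (row=4, col=11), (row=5, col=6), (row=5, col=10), (row=6, col=7), (row=6, col=9)
  Distance 9: (row=0, col=2), (row=1, col=1), (row=4, col=6), (row=5, col=5), (row=5, col=11), (row=6, col=10)
  Distance 10: (row=0, col=1), (row=1, col=0), (row=5, col=4), (row=6, col=5), (row=6, col=11)  <- goal reached here
One shortest path (10 moves): (row=0, col=7) -> (row=1, col=7) -> (row=2, col=7) -> (row=3, col=7) -> (row=3, col=8) -> (row=4, col=8) -> (row=5, col=8) -> (row=5, col=7) -> (row=5, col=6) -> (row=5, col=5) -> (row=6, col=5)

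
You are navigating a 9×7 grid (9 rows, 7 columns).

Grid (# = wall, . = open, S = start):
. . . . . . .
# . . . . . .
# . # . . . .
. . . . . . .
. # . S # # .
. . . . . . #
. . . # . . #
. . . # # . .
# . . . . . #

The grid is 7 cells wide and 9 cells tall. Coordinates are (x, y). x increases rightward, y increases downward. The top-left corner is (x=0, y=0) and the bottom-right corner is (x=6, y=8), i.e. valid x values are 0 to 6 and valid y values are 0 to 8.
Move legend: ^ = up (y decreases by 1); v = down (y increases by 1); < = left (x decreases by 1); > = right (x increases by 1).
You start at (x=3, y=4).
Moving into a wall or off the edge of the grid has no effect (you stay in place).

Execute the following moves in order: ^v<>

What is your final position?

Answer: Final position: (x=3, y=4)

Derivation:
Start: (x=3, y=4)
  ^ (up): (x=3, y=4) -> (x=3, y=3)
  v (down): (x=3, y=3) -> (x=3, y=4)
  < (left): (x=3, y=4) -> (x=2, y=4)
  > (right): (x=2, y=4) -> (x=3, y=4)
Final: (x=3, y=4)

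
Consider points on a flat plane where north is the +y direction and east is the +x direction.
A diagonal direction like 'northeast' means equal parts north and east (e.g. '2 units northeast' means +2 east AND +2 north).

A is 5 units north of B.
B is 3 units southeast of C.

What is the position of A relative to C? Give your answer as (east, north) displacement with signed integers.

Answer: A is at (east=3, north=2) relative to C.

Derivation:
Place C at the origin (east=0, north=0).
  B is 3 units southeast of C: delta (east=+3, north=-3); B at (east=3, north=-3).
  A is 5 units north of B: delta (east=+0, north=+5); A at (east=3, north=2).
Therefore A relative to C: (east=3, north=2).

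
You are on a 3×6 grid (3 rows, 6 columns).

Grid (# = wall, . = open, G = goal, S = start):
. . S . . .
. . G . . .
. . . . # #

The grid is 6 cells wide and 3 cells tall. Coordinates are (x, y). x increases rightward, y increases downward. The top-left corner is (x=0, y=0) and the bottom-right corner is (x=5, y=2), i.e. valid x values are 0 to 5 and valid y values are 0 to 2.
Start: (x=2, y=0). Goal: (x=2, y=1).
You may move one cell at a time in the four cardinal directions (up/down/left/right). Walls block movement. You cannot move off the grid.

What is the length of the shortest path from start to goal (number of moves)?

BFS from (x=2, y=0) until reaching (x=2, y=1):
  Distance 0: (x=2, y=0)
  Distance 1: (x=1, y=0), (x=3, y=0), (x=2, y=1)  <- goal reached here
One shortest path (1 moves): (x=2, y=0) -> (x=2, y=1)

Answer: Shortest path length: 1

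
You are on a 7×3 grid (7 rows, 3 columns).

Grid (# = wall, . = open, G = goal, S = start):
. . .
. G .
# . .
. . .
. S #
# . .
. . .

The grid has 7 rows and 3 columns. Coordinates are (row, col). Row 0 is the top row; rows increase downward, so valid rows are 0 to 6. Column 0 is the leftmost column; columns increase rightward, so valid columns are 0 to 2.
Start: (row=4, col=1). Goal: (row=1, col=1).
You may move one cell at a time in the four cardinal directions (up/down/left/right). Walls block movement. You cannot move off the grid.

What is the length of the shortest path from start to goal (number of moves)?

BFS from (row=4, col=1) until reaching (row=1, col=1):
  Distance 0: (row=4, col=1)
  Distance 1: (row=3, col=1), (row=4, col=0), (row=5, col=1)
  Distance 2: (row=2, col=1), (row=3, col=0), (row=3, col=2), (row=5, col=2), (row=6, col=1)
  Distance 3: (row=1, col=1), (row=2, col=2), (row=6, col=0), (row=6, col=2)  <- goal reached here
One shortest path (3 moves): (row=4, col=1) -> (row=3, col=1) -> (row=2, col=1) -> (row=1, col=1)

Answer: Shortest path length: 3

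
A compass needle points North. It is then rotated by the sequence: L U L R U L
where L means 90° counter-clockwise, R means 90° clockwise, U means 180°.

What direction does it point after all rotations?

Answer: Final heading: South

Derivation:
Start: North
  L (left (90° counter-clockwise)) -> West
  U (U-turn (180°)) -> East
  L (left (90° counter-clockwise)) -> North
  R (right (90° clockwise)) -> East
  U (U-turn (180°)) -> West
  L (left (90° counter-clockwise)) -> South
Final: South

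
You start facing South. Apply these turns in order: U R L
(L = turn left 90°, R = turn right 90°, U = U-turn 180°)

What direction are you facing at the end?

Start: South
  U (U-turn (180°)) -> North
  R (right (90° clockwise)) -> East
  L (left (90° counter-clockwise)) -> North
Final: North

Answer: Final heading: North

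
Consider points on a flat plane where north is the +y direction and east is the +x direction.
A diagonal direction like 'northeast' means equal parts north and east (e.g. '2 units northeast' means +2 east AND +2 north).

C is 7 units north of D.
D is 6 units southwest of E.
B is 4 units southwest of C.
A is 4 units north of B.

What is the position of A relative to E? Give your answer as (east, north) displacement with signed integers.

Place E at the origin (east=0, north=0).
  D is 6 units southwest of E: delta (east=-6, north=-6); D at (east=-6, north=-6).
  C is 7 units north of D: delta (east=+0, north=+7); C at (east=-6, north=1).
  B is 4 units southwest of C: delta (east=-4, north=-4); B at (east=-10, north=-3).
  A is 4 units north of B: delta (east=+0, north=+4); A at (east=-10, north=1).
Therefore A relative to E: (east=-10, north=1).

Answer: A is at (east=-10, north=1) relative to E.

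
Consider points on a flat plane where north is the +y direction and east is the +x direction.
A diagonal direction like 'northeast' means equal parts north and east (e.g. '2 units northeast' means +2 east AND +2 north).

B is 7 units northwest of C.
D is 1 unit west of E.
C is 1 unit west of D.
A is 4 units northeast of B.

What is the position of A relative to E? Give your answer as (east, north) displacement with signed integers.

Answer: A is at (east=-5, north=11) relative to E.

Derivation:
Place E at the origin (east=0, north=0).
  D is 1 unit west of E: delta (east=-1, north=+0); D at (east=-1, north=0).
  C is 1 unit west of D: delta (east=-1, north=+0); C at (east=-2, north=0).
  B is 7 units northwest of C: delta (east=-7, north=+7); B at (east=-9, north=7).
  A is 4 units northeast of B: delta (east=+4, north=+4); A at (east=-5, north=11).
Therefore A relative to E: (east=-5, north=11).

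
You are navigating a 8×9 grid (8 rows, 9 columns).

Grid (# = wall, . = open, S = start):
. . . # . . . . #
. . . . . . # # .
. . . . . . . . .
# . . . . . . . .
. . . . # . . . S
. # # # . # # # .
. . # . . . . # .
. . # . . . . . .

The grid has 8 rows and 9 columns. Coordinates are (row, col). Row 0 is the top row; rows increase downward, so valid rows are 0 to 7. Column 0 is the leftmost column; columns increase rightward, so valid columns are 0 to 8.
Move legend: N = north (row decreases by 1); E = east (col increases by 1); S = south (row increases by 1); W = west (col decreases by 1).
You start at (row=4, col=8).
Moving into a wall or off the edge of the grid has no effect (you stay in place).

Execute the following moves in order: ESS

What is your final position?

Start: (row=4, col=8)
  E (east): blocked, stay at (row=4, col=8)
  S (south): (row=4, col=8) -> (row=5, col=8)
  S (south): (row=5, col=8) -> (row=6, col=8)
Final: (row=6, col=8)

Answer: Final position: (row=6, col=8)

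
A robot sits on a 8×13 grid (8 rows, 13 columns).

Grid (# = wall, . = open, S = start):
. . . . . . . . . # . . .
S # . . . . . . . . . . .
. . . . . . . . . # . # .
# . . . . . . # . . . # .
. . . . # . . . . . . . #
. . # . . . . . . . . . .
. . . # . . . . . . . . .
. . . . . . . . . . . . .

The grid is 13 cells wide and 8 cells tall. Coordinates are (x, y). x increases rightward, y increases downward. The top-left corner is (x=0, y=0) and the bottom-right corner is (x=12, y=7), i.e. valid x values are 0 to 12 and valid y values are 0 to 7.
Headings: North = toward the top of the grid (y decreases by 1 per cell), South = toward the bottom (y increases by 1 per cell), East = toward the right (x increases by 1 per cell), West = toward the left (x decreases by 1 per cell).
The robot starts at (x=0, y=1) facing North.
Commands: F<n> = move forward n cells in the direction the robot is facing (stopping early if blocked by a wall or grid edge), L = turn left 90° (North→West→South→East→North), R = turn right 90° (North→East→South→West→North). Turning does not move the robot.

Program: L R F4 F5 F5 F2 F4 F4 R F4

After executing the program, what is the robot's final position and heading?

Answer: Final position: (x=4, y=0), facing East

Derivation:
Start: (x=0, y=1), facing North
  L: turn left, now facing West
  R: turn right, now facing North
  F4: move forward 1/4 (blocked), now at (x=0, y=0)
  F5: move forward 0/5 (blocked), now at (x=0, y=0)
  F5: move forward 0/5 (blocked), now at (x=0, y=0)
  F2: move forward 0/2 (blocked), now at (x=0, y=0)
  F4: move forward 0/4 (blocked), now at (x=0, y=0)
  F4: move forward 0/4 (blocked), now at (x=0, y=0)
  R: turn right, now facing East
  F4: move forward 4, now at (x=4, y=0)
Final: (x=4, y=0), facing East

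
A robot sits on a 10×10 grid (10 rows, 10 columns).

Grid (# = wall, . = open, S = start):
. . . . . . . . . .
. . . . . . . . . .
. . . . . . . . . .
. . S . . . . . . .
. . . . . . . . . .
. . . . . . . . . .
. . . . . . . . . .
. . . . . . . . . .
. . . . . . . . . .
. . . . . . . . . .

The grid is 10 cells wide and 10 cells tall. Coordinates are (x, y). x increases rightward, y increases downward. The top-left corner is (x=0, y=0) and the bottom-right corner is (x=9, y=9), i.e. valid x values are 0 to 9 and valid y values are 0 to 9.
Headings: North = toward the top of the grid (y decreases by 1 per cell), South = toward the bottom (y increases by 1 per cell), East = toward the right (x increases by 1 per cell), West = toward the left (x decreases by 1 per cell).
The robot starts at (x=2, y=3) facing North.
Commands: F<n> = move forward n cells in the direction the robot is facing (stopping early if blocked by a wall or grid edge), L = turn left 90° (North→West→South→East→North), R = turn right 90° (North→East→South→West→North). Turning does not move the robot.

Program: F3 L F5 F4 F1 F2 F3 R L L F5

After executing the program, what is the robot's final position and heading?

Start: (x=2, y=3), facing North
  F3: move forward 3, now at (x=2, y=0)
  L: turn left, now facing West
  F5: move forward 2/5 (blocked), now at (x=0, y=0)
  F4: move forward 0/4 (blocked), now at (x=0, y=0)
  F1: move forward 0/1 (blocked), now at (x=0, y=0)
  F2: move forward 0/2 (blocked), now at (x=0, y=0)
  F3: move forward 0/3 (blocked), now at (x=0, y=0)
  R: turn right, now facing North
  L: turn left, now facing West
  L: turn left, now facing South
  F5: move forward 5, now at (x=0, y=5)
Final: (x=0, y=5), facing South

Answer: Final position: (x=0, y=5), facing South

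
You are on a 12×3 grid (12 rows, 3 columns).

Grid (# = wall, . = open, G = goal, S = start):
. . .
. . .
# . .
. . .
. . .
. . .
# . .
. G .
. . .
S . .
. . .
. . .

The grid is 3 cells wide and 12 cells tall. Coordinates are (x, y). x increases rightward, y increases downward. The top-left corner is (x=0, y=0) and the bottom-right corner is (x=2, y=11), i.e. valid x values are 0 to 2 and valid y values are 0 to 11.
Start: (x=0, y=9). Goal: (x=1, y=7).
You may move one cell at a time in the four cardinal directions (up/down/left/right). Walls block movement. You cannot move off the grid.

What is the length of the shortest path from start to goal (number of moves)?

BFS from (x=0, y=9) until reaching (x=1, y=7):
  Distance 0: (x=0, y=9)
  Distance 1: (x=0, y=8), (x=1, y=9), (x=0, y=10)
  Distance 2: (x=0, y=7), (x=1, y=8), (x=2, y=9), (x=1, y=10), (x=0, y=11)
  Distance 3: (x=1, y=7), (x=2, y=8), (x=2, y=10), (x=1, y=11)  <- goal reached here
One shortest path (3 moves): (x=0, y=9) -> (x=1, y=9) -> (x=1, y=8) -> (x=1, y=7)

Answer: Shortest path length: 3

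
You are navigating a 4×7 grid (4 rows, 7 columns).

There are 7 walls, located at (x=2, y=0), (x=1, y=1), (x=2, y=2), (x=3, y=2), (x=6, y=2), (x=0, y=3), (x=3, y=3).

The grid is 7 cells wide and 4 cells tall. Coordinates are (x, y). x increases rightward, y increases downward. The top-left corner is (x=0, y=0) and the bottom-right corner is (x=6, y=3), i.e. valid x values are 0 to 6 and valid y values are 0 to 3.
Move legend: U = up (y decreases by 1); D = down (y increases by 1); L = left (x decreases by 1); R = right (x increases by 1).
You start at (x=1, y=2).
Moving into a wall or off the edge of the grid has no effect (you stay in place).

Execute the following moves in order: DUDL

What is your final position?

Start: (x=1, y=2)
  D (down): (x=1, y=2) -> (x=1, y=3)
  U (up): (x=1, y=3) -> (x=1, y=2)
  D (down): (x=1, y=2) -> (x=1, y=3)
  L (left): blocked, stay at (x=1, y=3)
Final: (x=1, y=3)

Answer: Final position: (x=1, y=3)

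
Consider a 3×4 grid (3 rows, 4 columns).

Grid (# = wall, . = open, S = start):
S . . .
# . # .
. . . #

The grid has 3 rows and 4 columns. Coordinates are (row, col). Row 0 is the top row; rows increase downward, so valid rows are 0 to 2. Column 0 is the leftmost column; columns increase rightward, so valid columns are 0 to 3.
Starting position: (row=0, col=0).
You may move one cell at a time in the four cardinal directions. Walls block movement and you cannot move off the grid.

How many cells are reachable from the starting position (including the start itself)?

BFS flood-fill from (row=0, col=0):
  Distance 0: (row=0, col=0)
  Distance 1: (row=0, col=1)
  Distance 2: (row=0, col=2), (row=1, col=1)
  Distance 3: (row=0, col=3), (row=2, col=1)
  Distance 4: (row=1, col=3), (row=2, col=0), (row=2, col=2)
Total reachable: 9 (grid has 9 open cells total)

Answer: Reachable cells: 9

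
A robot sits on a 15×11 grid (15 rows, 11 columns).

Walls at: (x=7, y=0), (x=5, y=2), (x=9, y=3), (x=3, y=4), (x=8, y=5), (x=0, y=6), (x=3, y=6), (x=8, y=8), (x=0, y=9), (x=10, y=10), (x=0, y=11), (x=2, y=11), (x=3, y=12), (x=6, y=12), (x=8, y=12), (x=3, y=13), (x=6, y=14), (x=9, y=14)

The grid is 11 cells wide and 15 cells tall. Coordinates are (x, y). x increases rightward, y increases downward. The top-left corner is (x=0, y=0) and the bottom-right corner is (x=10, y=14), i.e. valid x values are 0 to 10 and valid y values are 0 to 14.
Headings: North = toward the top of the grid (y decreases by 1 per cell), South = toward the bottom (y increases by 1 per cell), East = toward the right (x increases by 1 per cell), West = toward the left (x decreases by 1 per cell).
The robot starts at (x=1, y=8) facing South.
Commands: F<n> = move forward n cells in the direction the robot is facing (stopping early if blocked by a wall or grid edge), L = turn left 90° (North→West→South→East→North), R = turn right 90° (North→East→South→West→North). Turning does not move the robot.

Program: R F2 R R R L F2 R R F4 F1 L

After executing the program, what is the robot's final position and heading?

Start: (x=1, y=8), facing South
  R: turn right, now facing West
  F2: move forward 1/2 (blocked), now at (x=0, y=8)
  R: turn right, now facing North
  R: turn right, now facing East
  R: turn right, now facing South
  L: turn left, now facing East
  F2: move forward 2, now at (x=2, y=8)
  R: turn right, now facing South
  R: turn right, now facing West
  F4: move forward 2/4 (blocked), now at (x=0, y=8)
  F1: move forward 0/1 (blocked), now at (x=0, y=8)
  L: turn left, now facing South
Final: (x=0, y=8), facing South

Answer: Final position: (x=0, y=8), facing South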